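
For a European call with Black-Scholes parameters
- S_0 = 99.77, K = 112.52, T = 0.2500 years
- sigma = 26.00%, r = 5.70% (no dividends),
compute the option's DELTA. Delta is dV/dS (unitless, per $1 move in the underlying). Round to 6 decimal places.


d1 = -0.7504880515; d2 = -0.8804880515
phi(d1) = 0.3010271885; exp(-qT) = 1.0000000000; exp(-rT) = 0.9858510507
N(d1) = 0.2264804087
Delta = exp(-qT) * N(d1) = 1.0000000000 * 0.2264804087 = 0.226480

Answer: Delta = 0.226480


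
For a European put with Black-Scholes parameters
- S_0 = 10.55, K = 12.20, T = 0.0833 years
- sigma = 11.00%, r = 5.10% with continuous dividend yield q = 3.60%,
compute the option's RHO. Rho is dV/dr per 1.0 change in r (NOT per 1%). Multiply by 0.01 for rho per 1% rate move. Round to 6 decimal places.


d1 = -4.5217657420; d2 = -4.5535136553
phi(d1) = 0.0000144890; exp(-qT) = 0.9970056919; exp(-rT) = 0.9957607113
N(-d2) = 0.9999973621
Rho = -K*T*exp(-rT)*N(-d2) = -12.2000 * 0.0833 * 0.9957607113 * 0.9999973621 = -1.011949

Answer: Rho = -1.011949


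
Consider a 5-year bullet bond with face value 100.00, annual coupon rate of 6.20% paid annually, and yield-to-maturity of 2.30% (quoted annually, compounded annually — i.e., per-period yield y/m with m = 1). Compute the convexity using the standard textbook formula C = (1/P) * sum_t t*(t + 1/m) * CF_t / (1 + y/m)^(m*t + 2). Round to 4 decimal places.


Coupon per period c = face * coupon_rate / m = 6.200000
Periods per year m = 1; per-period yield y/m = 0.023000
Number of cashflows N = 5
Cashflows (t years, CF_t, discount factor 1/(1+y/m)^(m*t), PV):
  t = 1.0000: CF_t = 6.200000, DF = 0.977517, PV = 6.060606
  t = 2.0000: CF_t = 6.200000, DF = 0.955540, PV = 5.924346
  t = 3.0000: CF_t = 6.200000, DF = 0.934056, PV = 5.791150
  t = 4.0000: CF_t = 6.200000, DF = 0.913056, PV = 5.660948
  t = 5.0000: CF_t = 106.200000, DF = 0.892528, PV = 94.786470
Price P = sum_t PV_t = 118.223519
Convexity numerator sum_t t*(t + 1/m) * CF_t / (1+y/m)^(m*t + 2):
  t = 1.0000: term = 11.582299
  t = 2.0000: term = 33.965687
  t = 3.0000: term = 66.404080
  t = 4.0000: term = 108.185208
  t = 5.0000: term = 2717.167025
Convexity = (1/P) * sum = 2937.304300 / 118.223519 = 24.845346

Answer: Convexity = 24.8453


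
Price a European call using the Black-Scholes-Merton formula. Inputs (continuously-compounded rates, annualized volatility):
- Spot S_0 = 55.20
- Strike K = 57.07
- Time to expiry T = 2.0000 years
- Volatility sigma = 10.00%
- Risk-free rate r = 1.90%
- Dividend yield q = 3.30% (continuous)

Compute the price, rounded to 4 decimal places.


Answer: Price = 1.6488

Derivation:
d1 = (ln(S/K) + (r - q + 0.5*sigma^2) * T) / (sigma * sqrt(T)) = -0.36285631
d2 = d1 - sigma * sqrt(T) = -0.50427766
exp(-rT) = 0.96271294; exp(-qT) = 0.93613086
C = S_0 * exp(-qT) * N(d1) - K * exp(-rT) * N(d2)
N(d1) = 0.35835611; N(d2) = 0.30703314
C = 55.2000 * 0.93613086 * 0.35835611 - 57.0700 * 0.96271294 * 0.30703314 = 1.6488


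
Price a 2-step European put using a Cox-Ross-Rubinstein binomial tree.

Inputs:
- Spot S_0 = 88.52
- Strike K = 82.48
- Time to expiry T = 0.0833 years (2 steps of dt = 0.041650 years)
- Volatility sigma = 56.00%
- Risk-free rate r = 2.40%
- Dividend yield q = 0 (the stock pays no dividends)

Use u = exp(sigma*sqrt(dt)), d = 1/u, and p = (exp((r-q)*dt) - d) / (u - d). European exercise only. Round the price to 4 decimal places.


Answer: Price = V(0,0) = 3.3035

Derivation:
dt = T/N = 0.041650
u = exp(sigma*sqrt(dt)) = 1.121073; d = 1/u = 0.892002
p = (exp((r-q)*dt) - d) / (u - d) = 0.475825
Discount per step: exp(-r*dt) = 0.999001
Stock lattice S(k, i) with i counting down-moves:
  k=0: S(0,0) = 88.5200
  k=1: S(1,0) = 99.2374; S(1,1) = 78.9600
  k=2: S(2,0) = 111.2524; S(2,1) = 88.5200; S(2,2) = 70.4325
Terminal payoffs V(N, i) = max(K - S_T, 0):
  V(2,0) = 0.000000; V(2,1) = 0.000000; V(2,2) = 12.047472
Backward induction: V(k, i) = exp(-r*dt) * [p * V(k+1, i) + (1-p) * V(k+1, i+1)].
  V(1,0) = exp(-r*dt) * [p*0.000000 + (1-p)*0.000000] = 0.000000
  V(1,1) = exp(-r*dt) * [p*0.000000 + (1-p)*12.047472] = 6.308671
  V(0,0) = exp(-r*dt) * [p*0.000000 + (1-p)*6.308671] = 3.303542


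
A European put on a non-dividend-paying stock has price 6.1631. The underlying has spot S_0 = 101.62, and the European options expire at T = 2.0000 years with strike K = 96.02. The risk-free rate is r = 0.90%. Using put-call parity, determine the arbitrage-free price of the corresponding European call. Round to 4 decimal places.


Put-call parity: C - P = S_0 * exp(-qT) - K * exp(-rT).
S_0 * exp(-qT) = 101.6200 * 1.00000000 = 101.62000000
K * exp(-rT) = 96.0200 * 0.98216103 = 94.30710233
C = P + S*exp(-qT) - K*exp(-rT)
C = 6.1631 + 101.62000000 - 94.30710233 = 13.4760

Answer: Call price = 13.4760


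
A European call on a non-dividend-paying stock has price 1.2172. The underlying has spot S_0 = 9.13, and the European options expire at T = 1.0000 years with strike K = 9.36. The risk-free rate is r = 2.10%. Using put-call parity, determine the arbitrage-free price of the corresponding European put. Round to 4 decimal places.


Answer: Put price = 1.2527

Derivation:
Put-call parity: C - P = S_0 * exp(-qT) - K * exp(-rT).
S_0 * exp(-qT) = 9.1300 * 1.00000000 = 9.13000000
K * exp(-rT) = 9.3600 * 0.97921896 = 9.16548951
P = C - S*exp(-qT) + K*exp(-rT)
P = 1.2172 - 9.13000000 + 9.16548951 = 1.2527


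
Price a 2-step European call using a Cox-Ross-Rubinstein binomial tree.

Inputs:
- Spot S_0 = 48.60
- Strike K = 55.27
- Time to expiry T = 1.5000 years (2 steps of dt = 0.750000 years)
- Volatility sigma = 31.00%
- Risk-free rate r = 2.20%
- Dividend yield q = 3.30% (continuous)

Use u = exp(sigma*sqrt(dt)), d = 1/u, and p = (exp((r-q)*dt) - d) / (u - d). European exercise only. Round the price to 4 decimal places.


dt = T/N = 0.750000
u = exp(sigma*sqrt(dt)) = 1.307959; d = 1/u = 0.764550
p = (exp((r-q)*dt) - d) / (u - d) = 0.418164
Discount per step: exp(-r*dt) = 0.983635
Stock lattice S(k, i) with i counting down-moves:
  k=0: S(0,0) = 48.6000
  k=1: S(1,0) = 63.5668; S(1,1) = 37.1571
  k=2: S(2,0) = 83.1428; S(2,1) = 48.6000; S(2,2) = 28.4085
Terminal payoffs V(N, i) = max(S_T - K, 0):
  V(2,0) = 27.872773; V(2,1) = 0.000000; V(2,2) = 0.000000
Backward induction: V(k, i) = exp(-r*dt) * [p * V(k+1, i) + (1-p) * V(k+1, i+1)].
  V(1,0) = exp(-r*dt) * [p*27.872773 + (1-p)*0.000000] = 11.464648
  V(1,1) = exp(-r*dt) * [p*0.000000 + (1-p)*0.000000] = 0.000000
  V(0,0) = exp(-r*dt) * [p*11.464648 + (1-p)*0.000000] = 4.715647

Answer: Price = V(0,0) = 4.7156


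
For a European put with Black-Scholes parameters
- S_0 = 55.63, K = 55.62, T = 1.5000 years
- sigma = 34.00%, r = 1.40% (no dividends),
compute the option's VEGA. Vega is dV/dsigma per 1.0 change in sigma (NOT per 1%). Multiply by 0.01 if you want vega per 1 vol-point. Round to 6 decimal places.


Answer: Vega = 26.283944

Derivation:
d1 = 0.2590690226; d2 = -0.1573442337
phi(d1) = 0.3857765696; exp(-qT) = 1.0000000000; exp(-rT) = 0.9792189646
Vega = S * exp(-qT) * phi(d1) * sqrt(T) = 55.6300 * 1.0000000000 * 0.3857765696 * 1.2247448714 = 26.283944


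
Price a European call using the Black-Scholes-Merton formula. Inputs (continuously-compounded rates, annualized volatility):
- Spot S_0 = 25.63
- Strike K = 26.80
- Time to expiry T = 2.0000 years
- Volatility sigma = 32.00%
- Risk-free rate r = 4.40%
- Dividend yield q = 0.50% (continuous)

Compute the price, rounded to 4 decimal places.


d1 = (ln(S/K) + (r - q + 0.5*sigma^2) * T) / (sigma * sqrt(T)) = 0.29999370
d2 = d1 - sigma * sqrt(T) = -0.15255464
exp(-rT) = 0.91576088; exp(-qT) = 0.99004983
C = S_0 * exp(-qT) * N(d1) - K * exp(-rT) * N(d2)
N(d1) = 0.61790902; N(d2) = 0.43937475
C = 25.6300 * 0.99004983 * 0.61790902 - 26.8000 * 0.91576088 * 0.43937475 = 4.8961

Answer: Price = 4.8961


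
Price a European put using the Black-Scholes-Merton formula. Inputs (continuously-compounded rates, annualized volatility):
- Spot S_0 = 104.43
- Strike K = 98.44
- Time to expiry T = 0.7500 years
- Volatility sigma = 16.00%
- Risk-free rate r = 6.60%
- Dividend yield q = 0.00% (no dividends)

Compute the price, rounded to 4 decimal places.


Answer: Price = 1.6935

Derivation:
d1 = (ln(S/K) + (r - q + 0.5*sigma^2) * T) / (sigma * sqrt(T)) = 0.85281682
d2 = d1 - sigma * sqrt(T) = 0.71425276
exp(-rT) = 0.95170516; exp(-qT) = 1.00000000
P = K * exp(-rT) * N(-d2) - S_0 * exp(-qT) * N(-d1)
N(-d1) = 0.19688045; N(-d2) = 0.23753545
P = 98.4400 * 0.95170516 * 0.23753545 - 104.4300 * 1.00000000 * 0.19688045 = 1.6935


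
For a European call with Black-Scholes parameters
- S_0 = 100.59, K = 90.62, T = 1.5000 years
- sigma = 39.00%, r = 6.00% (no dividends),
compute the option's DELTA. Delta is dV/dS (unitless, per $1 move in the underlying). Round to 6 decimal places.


Answer: Delta = 0.740786

Derivation:
d1 = 0.6457711444; d2 = 0.1681206446
phi(d1) = 0.3238584573; exp(-qT) = 1.0000000000; exp(-rT) = 0.9139311853
N(d1) = 0.7407862110
Delta = exp(-qT) * N(d1) = 1.0000000000 * 0.7407862110 = 0.740786


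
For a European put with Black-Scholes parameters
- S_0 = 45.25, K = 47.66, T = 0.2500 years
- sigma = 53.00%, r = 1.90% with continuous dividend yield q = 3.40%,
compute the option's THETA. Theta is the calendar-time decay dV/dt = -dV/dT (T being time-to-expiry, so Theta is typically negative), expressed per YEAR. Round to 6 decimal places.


Answer: Theta = -9.696678

Derivation:
d1 = -0.0774615152; d2 = -0.3424615152
phi(d1) = 0.3977471901; exp(-qT) = 0.9915360229; exp(-rT) = 0.9952612634
Theta = -S*exp(-qT)*phi(d1)*sigma/(2*sqrt(T)) + r*K*exp(-rT)*N(-d2) - q*S*exp(-qT)*N(-d1)
N(-d1) = 0.5308717972; N(-d2) = 0.6339981993; sqrt(T) = 0.5000000000
Term 1 = -45.2500 * 0.9915360229 * 0.3977471901 * 0.5300 / (2 * 0.5000000000) = -9.4582343461
Term 2 = 0.0190 * 47.6600 * 0.9952612634 * 0.6339981993 = 0.5713901699
Term 3 = -0.0340 * 45.2500 * 0.9915360229 * 0.5308717972 = -0.8098333384
Theta = -9.4582343461 + (0.5713901699) + (-0.8098333384) = -9.696678


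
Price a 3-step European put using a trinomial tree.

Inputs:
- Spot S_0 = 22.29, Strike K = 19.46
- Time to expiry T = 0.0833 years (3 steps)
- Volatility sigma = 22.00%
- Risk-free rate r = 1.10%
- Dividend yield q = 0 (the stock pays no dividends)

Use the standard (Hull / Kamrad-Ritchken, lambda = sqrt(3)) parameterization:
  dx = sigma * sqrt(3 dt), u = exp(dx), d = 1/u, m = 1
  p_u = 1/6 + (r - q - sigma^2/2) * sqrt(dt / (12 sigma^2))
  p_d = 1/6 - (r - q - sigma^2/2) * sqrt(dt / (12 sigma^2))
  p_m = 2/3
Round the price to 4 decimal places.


dt = T/N = 0.027767; dx = sigma*sqrt(3*dt) = 0.063496
u = exp(dx) = 1.065555; d = 1/u = 0.938478
p_u = 0.163780, p_m = 0.666667, p_d = 0.169553
Discount per step: exp(-r*dt) = 0.999695
Stock lattice S(k, j) with j the centered position index:
  k=0: S(0,+0) = 22.2900
  k=1: S(1,-1) = 20.9187; S(1,+0) = 22.2900; S(1,+1) = 23.7512
  k=2: S(2,-2) = 19.6317; S(2,-1) = 20.9187; S(2,+0) = 22.2900; S(2,+1) = 23.7512; S(2,+2) = 25.3082
  k=3: S(3,-3) = 18.4239; S(3,-2) = 19.6317; S(3,-1) = 20.9187; S(3,+0) = 22.2900; S(3,+1) = 23.7512; S(3,+2) = 25.3082; S(3,+3) = 26.9673
Terminal payoffs V(N, j) = max(K - S_T, 0):
  V(3,-3) = 1.036064; V(3,-2) = 0.000000; V(3,-1) = 0.000000; V(3,+0) = 0.000000; V(3,+1) = 0.000000; V(3,+2) = 0.000000; V(3,+3) = 0.000000
Backward induction: V(k, j) = exp(-r*dt) * [p_u * V(k+1, j+1) + p_m * V(k+1, j) + p_d * V(k+1, j-1)]
  V(2,-2) = exp(-r*dt) * [p_u*0.000000 + p_m*0.000000 + p_d*1.036064] = 0.175614
  V(2,-1) = exp(-r*dt) * [p_u*0.000000 + p_m*0.000000 + p_d*0.000000] = 0.000000
  V(2,+0) = exp(-r*dt) * [p_u*0.000000 + p_m*0.000000 + p_d*0.000000] = 0.000000
  V(2,+1) = exp(-r*dt) * [p_u*0.000000 + p_m*0.000000 + p_d*0.000000] = 0.000000
  V(2,+2) = exp(-r*dt) * [p_u*0.000000 + p_m*0.000000 + p_d*0.000000] = 0.000000
  V(1,-1) = exp(-r*dt) * [p_u*0.000000 + p_m*0.000000 + p_d*0.175614] = 0.029767
  V(1,+0) = exp(-r*dt) * [p_u*0.000000 + p_m*0.000000 + p_d*0.000000] = 0.000000
  V(1,+1) = exp(-r*dt) * [p_u*0.000000 + p_m*0.000000 + p_d*0.000000] = 0.000000
  V(0,+0) = exp(-r*dt) * [p_u*0.000000 + p_m*0.000000 + p_d*0.029767] = 0.005045

Answer: Price = V(0,0) = 0.0050


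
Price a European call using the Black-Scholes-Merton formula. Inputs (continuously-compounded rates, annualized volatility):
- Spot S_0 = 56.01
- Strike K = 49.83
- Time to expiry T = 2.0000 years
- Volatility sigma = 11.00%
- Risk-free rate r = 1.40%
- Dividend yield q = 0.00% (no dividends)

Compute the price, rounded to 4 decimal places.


d1 = (ln(S/K) + (r - q + 0.5*sigma^2) * T) / (sigma * sqrt(T)) = 1.00931801
d2 = d1 - sigma * sqrt(T) = 0.85375452
exp(-rT) = 0.97238837; exp(-qT) = 1.00000000
C = S_0 * exp(-qT) * N(d1) - K * exp(-rT) * N(d2)
N(d1) = 0.84358893; N(d2) = 0.80337949
C = 56.0100 * 1.00000000 * 0.84358893 - 49.8300 * 0.97238837 * 0.80337949 = 8.3224

Answer: Price = 8.3224


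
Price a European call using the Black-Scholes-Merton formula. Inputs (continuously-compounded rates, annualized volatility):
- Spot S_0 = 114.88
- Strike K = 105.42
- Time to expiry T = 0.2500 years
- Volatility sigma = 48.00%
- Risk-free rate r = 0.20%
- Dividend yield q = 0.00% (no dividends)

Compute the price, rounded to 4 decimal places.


d1 = (ln(S/K) + (r - q + 0.5*sigma^2) * T) / (sigma * sqrt(T)) = 0.48014889
d2 = d1 - sigma * sqrt(T) = 0.24014889
exp(-rT) = 0.99950012; exp(-qT) = 1.00000000
C = S_0 * exp(-qT) * N(d1) - K * exp(-rT) * N(d2)
N(d1) = 0.68443924; N(d2) = 0.59489258
C = 114.8800 * 1.00000000 * 0.68443924 - 105.4200 * 0.99950012 * 0.59489258 = 15.9462

Answer: Price = 15.9462


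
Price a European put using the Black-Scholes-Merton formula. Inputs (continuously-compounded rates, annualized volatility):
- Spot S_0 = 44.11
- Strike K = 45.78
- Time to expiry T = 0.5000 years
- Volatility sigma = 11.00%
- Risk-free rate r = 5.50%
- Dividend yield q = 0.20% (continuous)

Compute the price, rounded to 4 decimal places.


Answer: Price = 1.6234

Derivation:
d1 = (ln(S/K) + (r - q + 0.5*sigma^2) * T) / (sigma * sqrt(T)) = -0.09816957
d2 = d1 - sigma * sqrt(T) = -0.17595131
exp(-rT) = 0.97287468; exp(-qT) = 0.99900050
P = K * exp(-rT) * N(-d2) - S_0 * exp(-qT) * N(-d1)
N(-d1) = 0.53910118; N(-d2) = 0.56983390
P = 45.7800 * 0.97287468 * 0.56983390 - 44.1100 * 0.99900050 * 0.53910118 = 1.6234


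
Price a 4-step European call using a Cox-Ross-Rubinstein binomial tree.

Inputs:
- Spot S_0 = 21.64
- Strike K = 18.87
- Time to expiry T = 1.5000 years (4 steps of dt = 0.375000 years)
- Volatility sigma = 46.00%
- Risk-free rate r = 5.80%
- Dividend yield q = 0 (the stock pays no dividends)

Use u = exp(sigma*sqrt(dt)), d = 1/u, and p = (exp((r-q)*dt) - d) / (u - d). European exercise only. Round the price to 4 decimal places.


dt = T/N = 0.375000
u = exp(sigma*sqrt(dt)) = 1.325370; d = 1/u = 0.754507
p = (exp((r-q)*dt) - d) / (u - d) = 0.468557
Discount per step: exp(-r*dt) = 0.978485
Stock lattice S(k, i) with i counting down-moves:
  k=0: S(0,0) = 21.6400
  k=1: S(1,0) = 28.6810; S(1,1) = 16.3275
  k=2: S(2,0) = 38.0129; S(2,1) = 21.6400; S(2,2) = 12.3192
  k=3: S(3,0) = 50.3812; S(3,1) = 28.6810; S(3,2) = 16.3275; S(3,3) = 9.2949
  k=4: S(4,0) = 66.7737; S(4,1) = 38.0129; S(4,2) = 21.6400; S(4,3) = 12.3192; S(4,4) = 7.0131
Terminal payoffs V(N, i) = max(S_T - K, 0):
  V(4,0) = 47.903663; V(4,1) = 19.142920; V(4,2) = 2.770000; V(4,3) = 0.000000; V(4,4) = 0.000000
Backward induction: V(k, i) = exp(-r*dt) * [p * V(k+1, i) + (1-p) * V(k+1, i+1)].
  V(3,0) = exp(-r*dt) * [p*47.903663 + (1-p)*19.142920] = 31.917157
  V(3,1) = exp(-r*dt) * [p*19.142920 + (1-p)*2.770000] = 10.216988
  V(3,2) = exp(-r*dt) * [p*2.770000 + (1-p)*0.000000] = 1.269978
  V(3,3) = exp(-r*dt) * [p*0.000000 + (1-p)*0.000000] = 0.000000
  V(2,0) = exp(-r*dt) * [p*31.917157 + (1-p)*10.216988] = 19.946167
  V(2,1) = exp(-r*dt) * [p*10.216988 + (1-p)*1.269978] = 5.344640
  V(2,2) = exp(-r*dt) * [p*1.269978 + (1-p)*0.000000] = 0.582254
  V(1,0) = exp(-r*dt) * [p*19.946167 + (1-p)*5.344640] = 11.924094
  V(1,1) = exp(-r*dt) * [p*5.344640 + (1-p)*0.582254] = 2.753165
  V(0,0) = exp(-r*dt) * [p*11.924094 + (1-p)*2.753165] = 6.898578

Answer: Price = V(0,0) = 6.8986


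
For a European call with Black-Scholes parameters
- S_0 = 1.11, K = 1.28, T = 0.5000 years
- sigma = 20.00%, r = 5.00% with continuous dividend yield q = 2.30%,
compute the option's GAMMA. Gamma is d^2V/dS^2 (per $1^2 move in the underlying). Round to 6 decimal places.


d1 = -0.8414575123; d2 = -0.9828788685
phi(d1) = 0.2800004956; exp(-qT) = 0.9885658722; exp(-rT) = 0.9753099120
Gamma = exp(-qT) * phi(d1) / (S * sigma * sqrt(T)) = 0.9885658722 * 0.2800004956 / (1.1100 * 0.2000 * 0.7071067812) = 1.763301

Answer: Gamma = 1.763301


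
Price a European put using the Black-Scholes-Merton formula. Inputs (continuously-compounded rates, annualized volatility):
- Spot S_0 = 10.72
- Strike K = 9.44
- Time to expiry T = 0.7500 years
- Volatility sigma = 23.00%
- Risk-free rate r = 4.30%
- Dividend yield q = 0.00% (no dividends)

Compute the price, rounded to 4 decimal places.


d1 = (ln(S/K) + (r - q + 0.5*sigma^2) * T) / (sigma * sqrt(T)) = 0.89987658
d2 = d1 - sigma * sqrt(T) = 0.70069074
exp(-rT) = 0.96826449; exp(-qT) = 1.00000000
P = K * exp(-rT) * N(-d2) - S_0 * exp(-qT) * N(-d1)
N(-d1) = 0.18409297; N(-d2) = 0.24174802
P = 9.4400 * 0.96826449 * 0.24174802 - 10.7200 * 1.00000000 * 0.18409297 = 0.2362

Answer: Price = 0.2362


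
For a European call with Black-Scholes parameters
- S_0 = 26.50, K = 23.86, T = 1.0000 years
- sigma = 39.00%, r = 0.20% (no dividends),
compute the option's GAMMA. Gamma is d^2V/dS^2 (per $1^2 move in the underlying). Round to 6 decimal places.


d1 = 0.4692085034; d2 = 0.0792085034
phi(d1) = 0.3573581270; exp(-qT) = 1.0000000000; exp(-rT) = 0.9980019987
Gamma = exp(-qT) * phi(d1) / (S * sigma * sqrt(T)) = 1.0000000000 * 0.3573581270 / (26.5000 * 0.3900 * 1.0000000000) = 0.034577

Answer: Gamma = 0.034577


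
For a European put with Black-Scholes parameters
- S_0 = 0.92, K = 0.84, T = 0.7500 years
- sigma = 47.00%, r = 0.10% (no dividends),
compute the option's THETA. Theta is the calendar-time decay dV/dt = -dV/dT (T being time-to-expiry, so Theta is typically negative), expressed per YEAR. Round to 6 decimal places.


d1 = 0.4288589203; d2 = 0.0218269805
phi(d1) = 0.3638918685; exp(-qT) = 1.0000000000; exp(-rT) = 0.9992502812
Theta = -S*exp(-qT)*phi(d1)*sigma/(2*sqrt(T)) + r*K*exp(-rT)*N(-d2) - q*S*exp(-qT)*N(-d1)
N(-d1) = 0.3340129486; N(-d2) = 0.4912929860; sqrt(T) = 0.8660254038
Term 1 = -0.9200 * 1.0000000000 * 0.3638918685 * 0.4700 / (2 * 0.8660254038) = -0.0908442427
Term 2 = 0.0010 * 0.8400 * 0.9992502812 * 0.4912929860 = 0.0004123767
Term 3 = 0 (no dividend yield, q = 0)
Theta = -0.0908442427 + (0.0004123767) + (0.0000000000) = -0.090432

Answer: Theta = -0.090432


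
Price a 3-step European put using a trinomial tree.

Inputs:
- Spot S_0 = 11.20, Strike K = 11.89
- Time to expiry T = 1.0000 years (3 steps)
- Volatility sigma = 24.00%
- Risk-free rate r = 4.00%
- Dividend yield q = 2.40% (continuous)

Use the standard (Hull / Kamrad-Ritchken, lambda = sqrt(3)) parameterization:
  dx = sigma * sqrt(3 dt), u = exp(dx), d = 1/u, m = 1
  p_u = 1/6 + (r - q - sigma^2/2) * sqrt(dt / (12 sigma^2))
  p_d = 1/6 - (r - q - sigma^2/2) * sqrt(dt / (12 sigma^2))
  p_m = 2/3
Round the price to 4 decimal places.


dt = T/N = 0.333333; dx = sigma*sqrt(3*dt) = 0.240000
u = exp(dx) = 1.271249; d = 1/u = 0.786628
p_u = 0.157778, p_m = 0.666667, p_d = 0.175556
Discount per step: exp(-r*dt) = 0.986755
Stock lattice S(k, j) with j the centered position index:
  k=0: S(0,+0) = 11.2000
  k=1: S(1,-1) = 8.8102; S(1,+0) = 11.2000; S(1,+1) = 14.2380
  k=2: S(2,-2) = 6.9304; S(2,-1) = 8.8102; S(2,+0) = 11.2000; S(2,+1) = 14.2380; S(2,+2) = 18.1000
  k=3: S(3,-3) = 5.4516; S(3,-2) = 6.9304; S(3,-1) = 8.8102; S(3,+0) = 11.2000; S(3,+1) = 14.2380; S(3,+2) = 18.1000; S(3,+3) = 23.0097
Terminal payoffs V(N, j) = max(K - S_T, 0):
  V(3,-3) = 6.438375; V(3,-2) = 4.959626; V(3,-1) = 3.079768; V(3,+0) = 0.690000; V(3,+1) = 0.000000; V(3,+2) = 0.000000; V(3,+3) = 0.000000
Backward induction: V(k, j) = exp(-r*dt) * [p_u * V(k+1, j+1) + p_m * V(k+1, j) + p_d * V(k+1, j-1)]
  V(2,-2) = exp(-r*dt) * [p_u*3.079768 + p_m*4.959626 + p_d*6.438375] = 4.857429
  V(2,-1) = exp(-r*dt) * [p_u*0.690000 + p_m*3.079768 + p_d*4.959626] = 2.992567
  V(2,+0) = exp(-r*dt) * [p_u*0.000000 + p_m*0.690000 + p_d*3.079768] = 0.987417
  V(2,+1) = exp(-r*dt) * [p_u*0.000000 + p_m*0.000000 + p_d*0.690000] = 0.119529
  V(2,+2) = exp(-r*dt) * [p_u*0.000000 + p_m*0.000000 + p_d*0.000000] = 0.000000
  V(1,-1) = exp(-r*dt) * [p_u*0.987417 + p_m*2.992567 + p_d*4.857429] = 2.963804
  V(1,+0) = exp(-r*dt) * [p_u*0.119529 + p_m*0.987417 + p_d*2.992567] = 1.186572
  V(1,+1) = exp(-r*dt) * [p_u*0.000000 + p_m*0.119529 + p_d*0.987417] = 0.249681
  V(0,+0) = exp(-r*dt) * [p_u*0.249681 + p_m*1.186572 + p_d*2.963804] = 1.332864

Answer: Price = V(0,0) = 1.3329


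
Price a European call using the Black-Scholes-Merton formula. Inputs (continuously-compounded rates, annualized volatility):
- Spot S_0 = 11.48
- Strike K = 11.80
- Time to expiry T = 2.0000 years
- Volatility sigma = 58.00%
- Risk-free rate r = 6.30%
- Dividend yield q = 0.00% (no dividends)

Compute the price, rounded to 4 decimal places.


Answer: Price = 4.0447

Derivation:
d1 = (ln(S/K) + (r - q + 0.5*sigma^2) * T) / (sigma * sqrt(T)) = 0.53021653
d2 = d1 - sigma * sqrt(T) = -0.29002733
exp(-rT) = 0.88161485; exp(-qT) = 1.00000000
C = S_0 * exp(-qT) * N(d1) - K * exp(-rT) * N(d2)
N(d1) = 0.70201910; N(d2) = 0.38589766
C = 11.4800 * 1.00000000 * 0.70201910 - 11.8000 * 0.88161485 * 0.38589766 = 4.0447


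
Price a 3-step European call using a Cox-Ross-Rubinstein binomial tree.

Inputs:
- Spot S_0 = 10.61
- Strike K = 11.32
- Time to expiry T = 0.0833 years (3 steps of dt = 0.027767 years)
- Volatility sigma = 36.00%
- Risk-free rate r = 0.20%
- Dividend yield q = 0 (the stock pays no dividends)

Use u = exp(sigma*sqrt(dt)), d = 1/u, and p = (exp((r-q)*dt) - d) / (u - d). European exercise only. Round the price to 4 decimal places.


Answer: Price = V(0,0) = 0.1581

Derivation:
dt = T/N = 0.027767
u = exp(sigma*sqrt(dt)) = 1.061824; d = 1/u = 0.941776
p = (exp((r-q)*dt) - d) / (u - d) = 0.485470
Discount per step: exp(-r*dt) = 0.999944
Stock lattice S(k, i) with i counting down-moves:
  k=0: S(0,0) = 10.6100
  k=1: S(1,0) = 11.2660; S(1,1) = 9.9922
  k=2: S(2,0) = 11.9625; S(2,1) = 10.6100; S(2,2) = 9.4105
  k=3: S(3,0) = 12.7020; S(3,1) = 11.2660; S(3,2) = 9.9922; S(3,3) = 8.8625
Terminal payoffs V(N, i) = max(S_T - K, 0):
  V(3,0) = 1.382019; V(3,1) = 0.000000; V(3,2) = 0.000000; V(3,3) = 0.000000
Backward induction: V(k, i) = exp(-r*dt) * [p * V(k+1, i) + (1-p) * V(k+1, i+1)].
  V(2,0) = exp(-r*dt) * [p*1.382019 + (1-p)*0.000000] = 0.670892
  V(2,1) = exp(-r*dt) * [p*0.000000 + (1-p)*0.000000] = 0.000000
  V(2,2) = exp(-r*dt) * [p*0.000000 + (1-p)*0.000000] = 0.000000
  V(1,0) = exp(-r*dt) * [p*0.670892 + (1-p)*0.000000] = 0.325680
  V(1,1) = exp(-r*dt) * [p*0.000000 + (1-p)*0.000000] = 0.000000
  V(0,0) = exp(-r*dt) * [p*0.325680 + (1-p)*0.000000] = 0.158099


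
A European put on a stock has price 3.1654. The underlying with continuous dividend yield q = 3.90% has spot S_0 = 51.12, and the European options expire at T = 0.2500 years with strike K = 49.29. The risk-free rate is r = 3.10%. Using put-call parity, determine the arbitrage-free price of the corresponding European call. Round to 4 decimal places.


Put-call parity: C - P = S_0 * exp(-qT) - K * exp(-rT).
S_0 * exp(-qT) = 51.1200 * 0.99029738 = 50.62400192
K * exp(-rT) = 49.2900 * 0.99227995 = 48.90947892
C = P + S*exp(-qT) - K*exp(-rT)
C = 3.1654 + 50.62400192 - 48.90947892 = 4.8799

Answer: Call price = 4.8799


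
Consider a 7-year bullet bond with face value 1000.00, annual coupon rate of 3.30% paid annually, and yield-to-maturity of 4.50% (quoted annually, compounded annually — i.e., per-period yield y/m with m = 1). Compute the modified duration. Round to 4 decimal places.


Coupon per period c = face * coupon_rate / m = 33.000000
Periods per year m = 1; per-period yield y/m = 0.045000
Number of cashflows N = 7
Cashflows (t years, CF_t, discount factor 1/(1+y/m)^(m*t), PV):
  t = 1.0000: CF_t = 33.000000, DF = 0.956938, PV = 31.578947
  t = 2.0000: CF_t = 33.000000, DF = 0.915730, PV = 30.219088
  t = 3.0000: CF_t = 33.000000, DF = 0.876297, PV = 28.917788
  t = 4.0000: CF_t = 33.000000, DF = 0.838561, PV = 27.672524
  t = 5.0000: CF_t = 33.000000, DF = 0.802451, PV = 26.480885
  t = 6.0000: CF_t = 33.000000, DF = 0.767896, PV = 25.340559
  t = 7.0000: CF_t = 1033.000000, DF = 0.734828, PV = 759.077797
Price P = sum_t PV_t = 929.287589
First compute Macaulay numerator sum_t t * PV_t:
  t * PV_t at t = 1.0000: 31.578947
  t * PV_t at t = 2.0000: 60.438177
  t * PV_t at t = 3.0000: 86.753364
  t * PV_t at t = 4.0000: 110.690097
  t * PV_t at t = 5.0000: 132.404423
  t * PV_t at t = 6.0000: 152.043356
  t * PV_t at t = 7.0000: 5313.544578
Macaulay duration D = 5887.452942 / 929.287589 = 6.335448
Modified duration = D / (1 + y/m) = 6.335448 / (1 + 0.045000) = 6.062629

Answer: Modified duration = 6.0626


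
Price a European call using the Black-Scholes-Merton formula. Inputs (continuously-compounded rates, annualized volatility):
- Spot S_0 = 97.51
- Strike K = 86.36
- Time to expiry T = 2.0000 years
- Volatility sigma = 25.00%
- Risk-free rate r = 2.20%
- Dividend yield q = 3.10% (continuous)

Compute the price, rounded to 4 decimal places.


Answer: Price = 17.2442

Derivation:
d1 = (ln(S/K) + (r - q + 0.5*sigma^2) * T) / (sigma * sqrt(T)) = 0.46932185
d2 = d1 - sigma * sqrt(T) = 0.11576846
exp(-rT) = 0.95695396; exp(-qT) = 0.93988289
C = S_0 * exp(-qT) * N(d1) - K * exp(-rT) * N(d2)
N(d1) = 0.68058020; N(d2) = 0.54608198
C = 97.5100 * 0.93988289 * 0.68058020 - 86.3600 * 0.95695396 * 0.54608198 = 17.2442


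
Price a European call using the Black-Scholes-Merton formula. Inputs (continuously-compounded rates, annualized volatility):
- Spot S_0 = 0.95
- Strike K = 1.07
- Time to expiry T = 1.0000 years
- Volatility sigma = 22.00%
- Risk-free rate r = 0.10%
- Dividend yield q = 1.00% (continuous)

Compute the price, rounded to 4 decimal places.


d1 = (ln(S/K) + (r - q + 0.5*sigma^2) * T) / (sigma * sqrt(T)) = -0.47159974
d2 = d1 - sigma * sqrt(T) = -0.69159974
exp(-rT) = 0.99900050; exp(-qT) = 0.99004983
C = S_0 * exp(-qT) * N(d1) - K * exp(-rT) * N(d2)
N(d1) = 0.31860626; N(d2) = 0.24459436
C = 0.9500 * 0.99004983 * 0.31860626 - 1.0700 * 0.99900050 * 0.24459436 = 0.0382

Answer: Price = 0.0382


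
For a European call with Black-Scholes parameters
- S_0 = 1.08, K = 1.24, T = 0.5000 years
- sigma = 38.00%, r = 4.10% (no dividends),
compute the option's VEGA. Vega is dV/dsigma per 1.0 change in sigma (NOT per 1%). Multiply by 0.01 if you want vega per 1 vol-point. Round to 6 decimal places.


d1 = -0.3034989334; d2 = -0.5721995103
phi(d1) = 0.3809853582; exp(-qT) = 1.0000000000; exp(-rT) = 0.9797086965
Vega = S * exp(-qT) * phi(d1) * sqrt(T) = 1.0800 * 1.0000000000 * 0.3809853582 * 0.7071067812 = 0.290949

Answer: Vega = 0.290949


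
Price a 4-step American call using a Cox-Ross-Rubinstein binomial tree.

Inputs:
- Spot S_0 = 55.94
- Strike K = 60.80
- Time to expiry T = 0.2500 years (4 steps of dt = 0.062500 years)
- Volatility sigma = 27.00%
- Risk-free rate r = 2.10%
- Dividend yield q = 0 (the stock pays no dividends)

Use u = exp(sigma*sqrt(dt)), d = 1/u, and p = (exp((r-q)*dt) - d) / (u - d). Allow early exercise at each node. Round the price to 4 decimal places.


Answer: Price = V(0,0) = 1.5117

Derivation:
dt = T/N = 0.062500
u = exp(sigma*sqrt(dt)) = 1.069830; d = 1/u = 0.934728
p = (exp((r-q)*dt) - d) / (u - d) = 0.492853
Discount per step: exp(-r*dt) = 0.998688
Stock lattice S(k, i) with i counting down-moves:
  k=0: S(0,0) = 55.9400
  k=1: S(1,0) = 59.8463; S(1,1) = 52.2887
  k=2: S(2,0) = 64.0254; S(2,1) = 55.9400; S(2,2) = 48.8757
  k=3: S(3,0) = 68.4963; S(3,1) = 59.8463; S(3,2) = 52.2887; S(3,3) = 45.6854
  k=4: S(4,0) = 73.2794; S(4,1) = 64.0254; S(4,2) = 55.9400; S(4,3) = 48.8757; S(4,4) = 42.7034
Terminal payoffs V(N, i) = max(S_T - K, 0):
  V(4,0) = 12.479411; V(4,1) = 3.225388; V(4,2) = 0.000000; V(4,3) = 0.000000; V(4,4) = 0.000000
Backward induction: V(k, i) = exp(-r*dt) * [p * V(k+1, i) + (1-p) * V(k+1, i+1)]; then take max(V_cont, immediate exercise) for American.
  V(3,0) = exp(-r*dt) * [p*12.479411 + (1-p)*3.225388] = 7.776045; exercise = 7.696297; V(3,0) = max -> 7.776045
  V(3,1) = exp(-r*dt) * [p*3.225388 + (1-p)*0.000000] = 1.587556; exercise = 0.000000; V(3,1) = max -> 1.587556
  V(3,2) = exp(-r*dt) * [p*0.000000 + (1-p)*0.000000] = 0.000000; exercise = 0.000000; V(3,2) = max -> 0.000000
  V(3,3) = exp(-r*dt) * [p*0.000000 + (1-p)*0.000000] = 0.000000; exercise = 0.000000; V(3,3) = max -> 0.000000
  V(2,0) = exp(-r*dt) * [p*7.776045 + (1-p)*1.587556] = 4.631486; exercise = 3.225388; V(2,0) = max -> 4.631486
  V(2,1) = exp(-r*dt) * [p*1.587556 + (1-p)*0.000000] = 0.781405; exercise = 0.000000; V(2,1) = max -> 0.781405
  V(2,2) = exp(-r*dt) * [p*0.000000 + (1-p)*0.000000] = 0.000000; exercise = 0.000000; V(2,2) = max -> 0.000000
  V(1,0) = exp(-r*dt) * [p*4.631486 + (1-p)*0.781405] = 2.675414; exercise = 0.000000; V(1,0) = max -> 2.675414
  V(1,1) = exp(-r*dt) * [p*0.781405 + (1-p)*0.000000] = 0.384612; exercise = 0.000000; V(1,1) = max -> 0.384612
  V(0,0) = exp(-r*dt) * [p*2.675414 + (1-p)*0.384612] = 1.511654; exercise = 0.000000; V(0,0) = max -> 1.511654


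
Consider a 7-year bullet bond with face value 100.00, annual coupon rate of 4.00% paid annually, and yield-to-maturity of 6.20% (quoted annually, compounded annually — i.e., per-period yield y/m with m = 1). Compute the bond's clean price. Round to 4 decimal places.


Answer: Price = 87.8056

Derivation:
Coupon per period c = face * coupon_rate / m = 4.000000
Periods per year m = 1; per-period yield y/m = 0.062000
Number of cashflows N = 7
Cashflows (t years, CF_t, discount factor 1/(1+y/m)^(m*t), PV):
  t = 1.0000: CF_t = 4.000000, DF = 0.941620, PV = 3.766478
  t = 2.0000: CF_t = 4.000000, DF = 0.886647, PV = 3.546590
  t = 3.0000: CF_t = 4.000000, DF = 0.834885, PV = 3.339538
  t = 4.0000: CF_t = 4.000000, DF = 0.786144, PV = 3.144575
  t = 5.0000: CF_t = 4.000000, DF = 0.740248, PV = 2.960993
  t = 6.0000: CF_t = 4.000000, DF = 0.697032, PV = 2.788129
  t = 7.0000: CF_t = 104.000000, DF = 0.656339, PV = 68.259283
Price P = sum_t PV_t = 87.805587


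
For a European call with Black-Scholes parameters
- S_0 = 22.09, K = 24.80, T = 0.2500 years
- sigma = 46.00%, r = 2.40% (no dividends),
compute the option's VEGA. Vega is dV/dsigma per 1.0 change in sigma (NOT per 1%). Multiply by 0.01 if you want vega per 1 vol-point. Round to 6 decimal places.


Answer: Vega = 4.126806

Derivation:
d1 = -0.3620375467; d2 = -0.5920375467
phi(d1) = 0.3736356606; exp(-qT) = 1.0000000000; exp(-rT) = 0.9940179641
Vega = S * exp(-qT) * phi(d1) * sqrt(T) = 22.0900 * 1.0000000000 * 0.3736356606 * 0.5000000000 = 4.126806


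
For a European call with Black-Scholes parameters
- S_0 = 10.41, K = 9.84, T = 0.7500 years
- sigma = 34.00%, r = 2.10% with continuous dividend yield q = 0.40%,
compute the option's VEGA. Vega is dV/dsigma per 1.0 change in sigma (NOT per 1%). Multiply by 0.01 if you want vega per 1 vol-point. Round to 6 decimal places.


d1 = 0.3817683539; d2 = 0.0873197166
phi(d1) = 0.3709039773; exp(-qT) = 0.9970044955; exp(-rT) = 0.9843733826
Vega = S * exp(-qT) * phi(d1) * sqrt(T) = 10.4100 * 0.9970044955 * 0.3709039773 * 0.8660254038 = 3.333803

Answer: Vega = 3.333803


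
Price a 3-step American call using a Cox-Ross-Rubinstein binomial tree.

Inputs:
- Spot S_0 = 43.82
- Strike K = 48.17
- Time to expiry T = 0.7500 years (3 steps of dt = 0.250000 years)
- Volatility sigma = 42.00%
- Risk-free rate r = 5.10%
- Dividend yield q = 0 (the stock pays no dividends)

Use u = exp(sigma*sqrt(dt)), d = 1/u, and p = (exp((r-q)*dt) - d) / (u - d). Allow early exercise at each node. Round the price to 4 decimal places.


dt = T/N = 0.250000
u = exp(sigma*sqrt(dt)) = 1.233678; d = 1/u = 0.810584
p = (exp((r-q)*dt) - d) / (u - d) = 0.478020
Discount per step: exp(-r*dt) = 0.987331
Stock lattice S(k, i) with i counting down-moves:
  k=0: S(0,0) = 43.8200
  k=1: S(1,0) = 54.0598; S(1,1) = 35.5198
  k=2: S(2,0) = 66.6924; S(2,1) = 43.8200; S(2,2) = 28.7918
  k=3: S(3,0) = 82.2769; S(3,1) = 54.0598; S(3,2) = 35.5198; S(3,3) = 23.3382
Terminal payoffs V(N, i) = max(S_T - K, 0):
  V(3,0) = 34.106896; V(3,1) = 5.889773; V(3,2) = 0.000000; V(3,3) = 0.000000
Backward induction: V(k, i) = exp(-r*dt) * [p * V(k+1, i) + (1-p) * V(k+1, i+1)]; then take max(V_cont, immediate exercise) for American.
  V(2,0) = exp(-r*dt) * [p*34.106896 + (1-p)*5.889773] = 19.132624; exercise = 18.522355; V(2,0) = max -> 19.132624
  V(2,1) = exp(-r*dt) * [p*5.889773 + (1-p)*0.000000] = 2.779761; exercise = 0.000000; V(2,1) = max -> 2.779761
  V(2,2) = exp(-r*dt) * [p*0.000000 + (1-p)*0.000000] = 0.000000; exercise = 0.000000; V(2,2) = max -> 0.000000
  V(1,0) = exp(-r*dt) * [p*19.132624 + (1-p)*2.779761] = 10.462509; exercise = 5.889773; V(1,0) = max -> 10.462509
  V(1,1) = exp(-r*dt) * [p*2.779761 + (1-p)*0.000000] = 1.311948; exercise = 0.000000; V(1,1) = max -> 1.311948
  V(0,0) = exp(-r*dt) * [p*10.462509 + (1-p)*1.311948] = 5.614063; exercise = 0.000000; V(0,0) = max -> 5.614063

Answer: Price = V(0,0) = 5.6141


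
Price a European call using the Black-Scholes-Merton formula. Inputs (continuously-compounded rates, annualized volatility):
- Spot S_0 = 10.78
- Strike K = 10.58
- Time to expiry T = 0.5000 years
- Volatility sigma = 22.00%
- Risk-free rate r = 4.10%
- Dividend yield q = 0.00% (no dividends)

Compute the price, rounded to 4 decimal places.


d1 = (ln(S/K) + (r - q + 0.5*sigma^2) * T) / (sigma * sqrt(T)) = 0.32994335
d2 = d1 - sigma * sqrt(T) = 0.17437985
exp(-rT) = 0.97970870; exp(-qT) = 1.00000000
C = S_0 * exp(-qT) * N(d1) - K * exp(-rT) * N(d2)
N(d1) = 0.62927861; N(d2) = 0.56921653
C = 10.7800 * 1.00000000 * 0.62927861 - 10.5800 * 0.97970870 * 0.56921653 = 0.8835

Answer: Price = 0.8835


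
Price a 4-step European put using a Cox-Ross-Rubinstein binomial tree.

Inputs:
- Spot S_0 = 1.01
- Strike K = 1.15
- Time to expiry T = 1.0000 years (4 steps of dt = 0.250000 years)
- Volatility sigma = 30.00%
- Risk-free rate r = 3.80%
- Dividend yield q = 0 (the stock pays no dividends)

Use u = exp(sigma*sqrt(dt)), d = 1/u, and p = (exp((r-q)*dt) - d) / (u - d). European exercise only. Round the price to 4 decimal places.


dt = T/N = 0.250000
u = exp(sigma*sqrt(dt)) = 1.161834; d = 1/u = 0.860708
p = (exp((r-q)*dt) - d) / (u - d) = 0.494269
Discount per step: exp(-r*dt) = 0.990545
Stock lattice S(k, i) with i counting down-moves:
  k=0: S(0,0) = 1.0100
  k=1: S(1,0) = 1.1735; S(1,1) = 0.8693
  k=2: S(2,0) = 1.3634; S(2,1) = 1.0100; S(2,2) = 0.7482
  k=3: S(3,0) = 1.5840; S(3,1) = 1.1735; S(3,2) = 0.8693; S(3,3) = 0.6440
  k=4: S(4,0) = 1.8403; S(4,1) = 1.3634; S(4,2) = 1.0100; S(4,3) = 0.7482; S(4,4) = 0.5543
Terminal payoffs V(N, i) = max(K - S_T, 0):
  V(4,0) = 0.000000; V(4,1) = 0.000000; V(4,2) = 0.140000; V(4,3) = 0.401774; V(4,4) = 0.595700
Backward induction: V(k, i) = exp(-r*dt) * [p * V(k+1, i) + (1-p) * V(k+1, i+1)].
  V(3,0) = exp(-r*dt) * [p*0.000000 + (1-p)*0.000000] = 0.000000
  V(3,1) = exp(-r*dt) * [p*0.000000 + (1-p)*0.140000] = 0.070133
  V(3,2) = exp(-r*dt) * [p*0.140000 + (1-p)*0.401774] = 0.269812
  V(3,3) = exp(-r*dt) * [p*0.401774 + (1-p)*0.595700] = 0.495122
  V(2,0) = exp(-r*dt) * [p*0.000000 + (1-p)*0.070133] = 0.035133
  V(2,1) = exp(-r*dt) * [p*0.070133 + (1-p)*0.269812] = 0.169499
  V(2,2) = exp(-r*dt) * [p*0.269812 + (1-p)*0.495122] = 0.380130
  V(1,0) = exp(-r*dt) * [p*0.035133 + (1-p)*0.169499] = 0.102111
  V(1,1) = exp(-r*dt) * [p*0.169499 + (1-p)*0.380130] = 0.273412
  V(0,0) = exp(-r*dt) * [p*0.102111 + (1-p)*0.273412] = 0.186959

Answer: Price = V(0,0) = 0.1870


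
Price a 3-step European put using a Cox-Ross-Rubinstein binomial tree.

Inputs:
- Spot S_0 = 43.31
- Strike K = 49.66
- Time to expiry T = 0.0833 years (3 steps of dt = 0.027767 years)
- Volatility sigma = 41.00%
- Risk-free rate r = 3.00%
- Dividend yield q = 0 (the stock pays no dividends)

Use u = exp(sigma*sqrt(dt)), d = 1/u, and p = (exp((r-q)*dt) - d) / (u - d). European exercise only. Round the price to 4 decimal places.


Answer: Price = V(0,0) = 6.6346

Derivation:
dt = T/N = 0.027767
u = exp(sigma*sqrt(dt)) = 1.070708; d = 1/u = 0.933962
p = (exp((r-q)*dt) - d) / (u - d) = 0.489021
Discount per step: exp(-r*dt) = 0.999167
Stock lattice S(k, i) with i counting down-moves:
  k=0: S(0,0) = 43.3100
  k=1: S(1,0) = 46.3723; S(1,1) = 40.4499
  k=2: S(2,0) = 49.6512; S(2,1) = 43.3100; S(2,2) = 37.7787
  k=3: S(3,0) = 53.1619; S(3,1) = 46.3723; S(3,2) = 40.4499; S(3,3) = 35.2838
Terminal payoffs V(N, i) = max(K - S_T, 0):
  V(3,0) = 0.000000; V(3,1) = 3.287657; V(3,2) = 9.210111; V(3,3) = 14.376178
Backward induction: V(k, i) = exp(-r*dt) * [p * V(k+1, i) + (1-p) * V(k+1, i+1)].
  V(2,0) = exp(-r*dt) * [p*0.000000 + (1-p)*3.287657] = 1.678525
  V(2,1) = exp(-r*dt) * [p*3.287657 + (1-p)*9.210111] = 6.308650
  V(2,2) = exp(-r*dt) * [p*9.210111 + (1-p)*14.376178] = 11.839997
  V(1,0) = exp(-r*dt) * [p*1.678525 + (1-p)*6.308650] = 4.041055
  V(1,1) = exp(-r*dt) * [p*6.308650 + (1-p)*11.839997] = 9.127447
  V(0,0) = exp(-r*dt) * [p*4.041055 + (1-p)*9.127447] = 6.634566


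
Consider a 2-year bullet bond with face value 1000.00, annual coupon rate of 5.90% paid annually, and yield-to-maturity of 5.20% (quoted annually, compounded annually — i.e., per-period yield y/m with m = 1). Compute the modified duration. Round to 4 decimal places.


Answer: Modified duration = 1.8485

Derivation:
Coupon per period c = face * coupon_rate / m = 59.000000
Periods per year m = 1; per-period yield y/m = 0.052000
Number of cashflows N = 2
Cashflows (t years, CF_t, discount factor 1/(1+y/m)^(m*t), PV):
  t = 1.0000: CF_t = 59.000000, DF = 0.950570, PV = 56.083650
  t = 2.0000: CF_t = 1059.000000, DF = 0.903584, PV = 956.895430
Price P = sum_t PV_t = 1012.979080
First compute Macaulay numerator sum_t t * PV_t:
  t * PV_t at t = 1.0000: 56.083650
  t * PV_t at t = 2.0000: 1913.790860
Macaulay duration D = 1969.874510 / 1012.979080 = 1.944635
Modified duration = D / (1 + y/m) = 1.944635 / (1 + 0.052000) = 1.848512


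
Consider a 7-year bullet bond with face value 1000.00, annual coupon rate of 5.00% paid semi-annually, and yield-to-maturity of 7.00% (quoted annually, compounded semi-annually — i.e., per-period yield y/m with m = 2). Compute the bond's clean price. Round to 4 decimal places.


Coupon per period c = face * coupon_rate / m = 25.000000
Periods per year m = 2; per-period yield y/m = 0.035000
Number of cashflows N = 14
Cashflows (t years, CF_t, discount factor 1/(1+y/m)^(m*t), PV):
  t = 0.5000: CF_t = 25.000000, DF = 0.966184, PV = 24.154589
  t = 1.0000: CF_t = 25.000000, DF = 0.933511, PV = 23.337768
  t = 1.5000: CF_t = 25.000000, DF = 0.901943, PV = 22.548568
  t = 2.0000: CF_t = 25.000000, DF = 0.871442, PV = 21.786056
  t = 2.5000: CF_t = 25.000000, DF = 0.841973, PV = 21.049329
  t = 3.0000: CF_t = 25.000000, DF = 0.813501, PV = 20.337516
  t = 3.5000: CF_t = 25.000000, DF = 0.785991, PV = 19.649774
  t = 4.0000: CF_t = 25.000000, DF = 0.759412, PV = 18.985289
  t = 4.5000: CF_t = 25.000000, DF = 0.733731, PV = 18.343274
  t = 5.0000: CF_t = 25.000000, DF = 0.708919, PV = 17.722970
  t = 5.5000: CF_t = 25.000000, DF = 0.684946, PV = 17.123643
  t = 6.0000: CF_t = 25.000000, DF = 0.661783, PV = 16.544582
  t = 6.5000: CF_t = 25.000000, DF = 0.639404, PV = 15.985104
  t = 7.0000: CF_t = 1025.000000, DF = 0.617782, PV = 633.226335
Price P = sum_t PV_t = 890.794797

Answer: Price = 890.7948


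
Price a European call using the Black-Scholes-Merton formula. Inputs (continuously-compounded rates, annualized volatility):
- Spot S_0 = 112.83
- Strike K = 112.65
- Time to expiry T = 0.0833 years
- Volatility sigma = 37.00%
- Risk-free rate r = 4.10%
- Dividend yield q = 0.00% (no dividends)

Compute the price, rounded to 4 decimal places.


d1 = (ln(S/K) + (r - q + 0.5*sigma^2) * T) / (sigma * sqrt(T)) = 0.10032715
d2 = d1 - sigma * sqrt(T) = -0.00646129
exp(-rT) = 0.99659053; exp(-qT) = 1.00000000
C = S_0 * exp(-qT) * N(d1) - K * exp(-rT) * N(d2)
N(d1) = 0.53995770; N(d2) = 0.49742234
C = 112.8300 * 1.00000000 * 0.53995770 - 112.6500 * 0.99659053 * 0.49742234 = 5.0798

Answer: Price = 5.0798
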